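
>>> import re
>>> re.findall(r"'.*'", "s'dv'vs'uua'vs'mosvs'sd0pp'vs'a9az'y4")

["'dv'vs'uua'vs'mosvs'sd0pp'vs'a9az'"]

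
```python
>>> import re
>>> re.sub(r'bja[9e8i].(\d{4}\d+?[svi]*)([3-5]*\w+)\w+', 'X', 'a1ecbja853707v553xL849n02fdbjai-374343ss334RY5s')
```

This matches the literal 'bja', then one of [9e8i], then any character; then exactly 4 of a digit, then one or more of a digit (lazy), then zero or more of one of [svi] (captured); then zero or more of a character in [3-5], then one or more of a word character (captured); then one or more of a word character.
Every occurrence is swapped for 'X'.

'a1ecbja853707v553xL849n02fdX'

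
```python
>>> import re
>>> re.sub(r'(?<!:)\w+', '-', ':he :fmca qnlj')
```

A negative assertion filters positions out without eating any characters.
Matches: at [2:3] → 'e'; at [6:9] → 'mca'; at [10:14] → 'qnlj'.
Each match is replaced by '-'.

':h- :f- -'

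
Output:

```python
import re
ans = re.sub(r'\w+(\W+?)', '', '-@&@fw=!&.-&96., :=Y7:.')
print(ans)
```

This matches one or more of a word character; then one or more of a non-word character (lazy) (captured).
The `?` after the quantifier makes it lazy — it takes as little as possible before letting the rest of the pattern try.
Matches: at [4:7] → 'fw='; at [12:15] → '96.'; at [19:22] → 'Y7:'.
Every occurrence is swapped for ''.

-@&@!&.-&, :=.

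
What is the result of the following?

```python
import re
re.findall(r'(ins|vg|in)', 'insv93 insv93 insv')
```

['ins', 'ins', 'ins']

Alternation isn't longest-match — the leftmost alternative that fits at this position is chosen.
Matches: at [0:3] match 'ins', group 1 = 'ins'; at [7:10] match 'ins', group 1 = 'ins'; at [14:17] match 'ins', group 1 = 'ins'.
One capturing group, so `findall` returns just the captured substring from each match — 3 in all.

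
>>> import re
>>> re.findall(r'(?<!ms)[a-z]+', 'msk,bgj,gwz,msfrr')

['msk', 'bgj', 'gwz', 'msfrr']

Because the assertion is negative and zero-width, positions next to the forbidden text are skipped.
Walking the string: at [0:3] → 'msk'; at [4:7] → 'bgj'; at [8:11] → 'gwz'; at [12:17] → 'msfrr'.
With no groups in the pattern, `findall` gives back each whole match — 4 here.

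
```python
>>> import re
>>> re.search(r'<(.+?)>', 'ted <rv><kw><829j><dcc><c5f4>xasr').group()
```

The match spans [4:8] → '<rv>'.

'<rv>'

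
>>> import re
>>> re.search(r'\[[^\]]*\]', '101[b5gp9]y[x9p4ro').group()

'[b5gp9]'

`re.search` tries every starting position until one works.
The match spans [3:10] → '[b5gp9]'.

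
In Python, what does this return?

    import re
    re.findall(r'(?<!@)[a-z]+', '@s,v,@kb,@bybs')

['v', 'b', 'ybs']

The negative lookaround is zero-width — it rules out positions where the adjacent text would match, without consuming anything.
Since nothing is captured, `findall` lists the 3 matched substrings directly.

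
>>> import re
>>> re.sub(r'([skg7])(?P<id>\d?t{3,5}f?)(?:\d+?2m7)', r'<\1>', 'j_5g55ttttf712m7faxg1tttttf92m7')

Each match is replaced using the text its own group 1 captured.

'j_5g55ttttf712m7fax<g>'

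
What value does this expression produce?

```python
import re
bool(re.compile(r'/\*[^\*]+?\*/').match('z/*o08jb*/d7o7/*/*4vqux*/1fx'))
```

False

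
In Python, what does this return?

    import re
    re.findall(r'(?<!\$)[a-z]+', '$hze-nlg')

['ze', 'nlg']

A negative assertion filters positions out without eating any characters.
No capturing groups, so `findall` returns the 2 full match strings.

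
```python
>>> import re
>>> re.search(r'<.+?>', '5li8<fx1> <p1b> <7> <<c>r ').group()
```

Unlike `match`, `search` isn't anchored — it looks for the pattern anywhere in the string.
The match spans [4:9] → '<fx1>'.

'<fx1>'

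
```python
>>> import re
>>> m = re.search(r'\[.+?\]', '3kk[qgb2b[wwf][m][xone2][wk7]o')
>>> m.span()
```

(3, 14)

A `+?`/`*?`/`{m,n}?` starts at its minimum and grows only as far as needed for what follows to match.
The match spans [3:14] → '[qgb2b[wwf]'.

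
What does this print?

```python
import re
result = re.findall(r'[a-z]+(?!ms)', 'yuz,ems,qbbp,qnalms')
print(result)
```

`(?!…)`/`(?<!…)` only lets a position through if the neighbouring text does NOT match; no characters are consumed.
Walking the string: at [0:3] → 'yuz'; at [4:7] → 'ems'; at [8:12] → 'qbbp'; at [13:19] → 'qnalms'.
With no groups in the pattern, `findall` gives back each whole match — 4 here.

['yuz', 'ems', 'qbbp', 'qnalms']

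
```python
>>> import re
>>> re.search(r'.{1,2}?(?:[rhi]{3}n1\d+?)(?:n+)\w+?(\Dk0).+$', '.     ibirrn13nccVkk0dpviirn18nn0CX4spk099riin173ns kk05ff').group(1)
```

The pattern matches 1 to 2 of any character (lazy); then exactly 3 of one of [rhi], then the literal 'n1', then one or more of a digit (lazy) (non-capturing group); then one or more of a literal 'n' (non-capturing group); then one or more of a word character (lazy); then a non-digit, then the literal 'k0' (captured); then one or more of any character; then anchored at the end.
Because the quantifier is non-greedy, it stops expanding at the earliest point where the rest of the pattern can succeed.
`re.search` scans for the first position where the pattern succeeds.
The match spans [6:58] → 'ibirrn13nccVkk0dpviirn18nn0CX4spk099riin173ns kk05ff'.
Captured: group 1 = 'kk0'.

'kk0'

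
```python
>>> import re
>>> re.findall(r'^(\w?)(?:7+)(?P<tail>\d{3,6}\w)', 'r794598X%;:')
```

This matches anchored at the start of the string; then optionally a word character (captured); then one or more of a literal '7' (non-capturing group); then 3 to 6 of a digit, then a word character (captured as 'tail').
2 groups means the one result is a tuple of 2 captured strings — 1 here.

[('r', '94598X')]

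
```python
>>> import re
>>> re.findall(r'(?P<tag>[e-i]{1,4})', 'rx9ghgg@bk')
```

['ghgg']

The pattern matches 1 to 4 of a character in [e-i] (captured as 'tag').
Scanning left to right: at [3:7] match 'ghgg', group 1 = 'ghgg'.
`findall` collects group 1 from the one match (1 total).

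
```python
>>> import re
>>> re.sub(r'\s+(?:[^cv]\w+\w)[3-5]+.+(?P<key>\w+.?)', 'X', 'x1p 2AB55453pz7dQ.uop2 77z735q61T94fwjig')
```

'x1pX'

The pattern matches one or more of whitespace; then any character except [cv], then one or more of a word character, then a word character (non-capturing group); then one or more of a character in [3-5], then one or more of any character; then one or more of a word character, then optionally any character (captured as 'key').
Every occurrence is swapped for 'X'.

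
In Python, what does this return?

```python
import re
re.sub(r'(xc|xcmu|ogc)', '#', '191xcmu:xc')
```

'191#mu:#'

`|` is ordered: at each position the engine commits to the first alternative that works.
Matches: at [3:5] → 'xc'; at [8:10] → 'xc'.
Each match is replaced by '#'.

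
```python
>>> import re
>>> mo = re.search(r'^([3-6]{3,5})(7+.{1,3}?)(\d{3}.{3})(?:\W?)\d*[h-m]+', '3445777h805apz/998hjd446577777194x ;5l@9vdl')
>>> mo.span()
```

(0, 20)

Pattern: anchored at the start of the string; then 3 to 5 of a character in [3-6] (captured); then one or more of a literal '7', then 1 to 3 of any character (lazy) (captured); then exactly 3 of a digit, then exactly 3 of any character (captured); then optionally a non-word character (non-capturing group); then zero or more of a digit, then one or more of a character in [h-m].
`re.search` tries every starting position until one works.
The match spans [0:20] → '3445777h805apz/998hj'.
Captured: group 1 = '3445', group 2 = '777h', group 3 = '805apz'.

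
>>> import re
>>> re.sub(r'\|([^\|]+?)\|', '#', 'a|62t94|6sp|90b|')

'a#6sp#'

Matches: at [1:8] → '|62t94|'; at [11:16] → '|90b|'.
Each match is replaced by '#'.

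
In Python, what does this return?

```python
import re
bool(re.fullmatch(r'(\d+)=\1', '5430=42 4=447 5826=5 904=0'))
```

After group 1 captures some text, `\1` only succeeds where that same text appears again.
`re.fullmatch` requires the pattern to consume the entire string.
Here the string isn't matched end-to-end, so the call returns None, and `bool(None)` is False.

False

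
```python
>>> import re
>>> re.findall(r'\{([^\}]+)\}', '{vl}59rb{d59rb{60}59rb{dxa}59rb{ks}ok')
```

['vl', 'd59rb{60', 'dxa', 'ks']

With a single group, `findall` returns only what that group captured — 4 items.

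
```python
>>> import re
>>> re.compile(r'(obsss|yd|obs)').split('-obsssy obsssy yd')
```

`|` is ordered: at each position the engine commits to the first alternative that works.
With a capturing group present, the delimiter's captured portion is kept in the result list.

['-', 'obsss', 'y ', 'obsss', 'y ', 'yd', '']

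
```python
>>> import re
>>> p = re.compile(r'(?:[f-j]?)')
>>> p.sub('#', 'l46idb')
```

Pattern: optionally a character in [f-j] (non-capturing group).
Matches: at [0:0] → ''; at [1:1] → ''; at [2:2] → ''; at [3:4] → 'i'; at [4:4] → ''; ….
Every occurrence is swapped for '#'.

'#l#4#6##d#b#'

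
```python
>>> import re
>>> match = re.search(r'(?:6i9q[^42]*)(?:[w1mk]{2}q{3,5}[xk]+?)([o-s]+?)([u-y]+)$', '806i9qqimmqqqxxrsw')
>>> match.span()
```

(2, 18)

The match spans [2:18] → '6i9qqimmqqqxxrsw'.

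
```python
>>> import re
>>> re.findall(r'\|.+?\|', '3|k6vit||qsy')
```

['|k6vit|']

Walking the string: at [1:8] → '|k6vit|'.
`findall` yields the raw match text (1 of them) because the pattern has no groups.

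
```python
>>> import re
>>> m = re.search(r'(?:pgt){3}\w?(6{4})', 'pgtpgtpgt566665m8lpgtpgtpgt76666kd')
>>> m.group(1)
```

'6666'

The pattern matches the literal 'pgt' repeated 3 times, then optionally a word character; then exactly 4 of a literal '6' (captured).
Unlike `match`, `search` isn't anchored — it looks for the pattern anywhere in the string.
The match spans [0:14] → 'pgtpgtpgt56666'.
Captured: group 1 = '6666'.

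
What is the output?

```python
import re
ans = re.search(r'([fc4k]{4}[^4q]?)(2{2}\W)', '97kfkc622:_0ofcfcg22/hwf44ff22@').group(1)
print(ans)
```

kfkc6

The match spans [2:10] → 'kfkc622:'.
Captured: group 1 = 'kfkc6', group 2 = '22:'.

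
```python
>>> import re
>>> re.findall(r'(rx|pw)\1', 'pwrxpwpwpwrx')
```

After group 1 captures some text, `\1` only succeeds where that same text appears again.
Walking the string: at [4:8] match 'pwpw', group 1 = 'pw'.
`findall` collects group 1 from the one match (1 total).

['pw']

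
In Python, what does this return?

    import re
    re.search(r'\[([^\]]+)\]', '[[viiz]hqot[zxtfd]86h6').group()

'[[viiz]'

`re.search` tries every starting position until one works.
The match spans [0:7] → '[[viiz]'.
Captured: group 1 = '[viiz'.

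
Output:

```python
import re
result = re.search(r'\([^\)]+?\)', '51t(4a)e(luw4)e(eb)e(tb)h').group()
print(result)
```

The match spans [3:7] → '(4a)'.

(4a)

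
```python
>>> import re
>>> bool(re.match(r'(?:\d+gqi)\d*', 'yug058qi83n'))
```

This matches one or more of a digit, then the literal 'gqi' (non-capturing group); then zero or more of a digit.
`re.match` only tries the pattern at the start of the string.
Here the pattern fails at index 0, so the call returns None, and `bool(None)` is False.

False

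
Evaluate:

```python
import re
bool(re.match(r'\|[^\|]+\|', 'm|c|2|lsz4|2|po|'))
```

False

`match` is anchored at position 0; if the pattern doesn't fit there, it returns None.
Here the string doesn't start with a match, so the call returns None, and `bool(None)` is False.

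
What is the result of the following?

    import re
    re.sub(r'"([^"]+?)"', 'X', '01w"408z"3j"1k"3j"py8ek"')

'01wX3jX3jX'

Matches: at [3:9] → '"408z"'; at [11:15] → '"1k"'; at [17:24] → '"py8ek"'.
Every occurrence is swapped for 'X'.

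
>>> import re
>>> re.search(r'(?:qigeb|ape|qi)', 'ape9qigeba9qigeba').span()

(0, 3)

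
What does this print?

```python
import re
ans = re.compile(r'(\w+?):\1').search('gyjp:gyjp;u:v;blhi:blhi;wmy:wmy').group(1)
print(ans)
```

The match spans [0:9] → 'gyjp:gyjp'.
Captured: group 1 = 'gyjp'.

gyjp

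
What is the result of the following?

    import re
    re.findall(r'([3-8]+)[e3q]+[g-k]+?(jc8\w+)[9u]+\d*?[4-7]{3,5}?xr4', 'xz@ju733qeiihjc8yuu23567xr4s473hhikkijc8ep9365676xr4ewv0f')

[('733', 'jc8yuu23567xr4s473hhikkijc8ep')]

The pattern matches one or more of a character in [3-8] (captured); then one or more of one of [e3q], then one or more of a character in [g-k] (lazy); then the literal 'jc8', then one or more of a word character (captured); then one or more of one of [9u], then zero or more of a digit (lazy); then 3 to 5 of a character in [4-7] (lazy), then the literal 'xr4'.
Scanning left to right: at [5:52] match '733qeiihjc8yuu23567xr4s473hhikkijc8ep9365676xr4', groups = ('733', 'jc8yuu23567xr4s473hhikkijc8ep').
Multiple groups make `findall` return tuples — one 2-tuple for the one match.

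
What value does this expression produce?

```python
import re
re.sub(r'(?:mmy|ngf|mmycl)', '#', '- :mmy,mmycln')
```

`|` is ordered: at each position the engine commits to the first alternative that works.
Matches: at [3:6] → 'mmy'; at [7:10] → 'mmy'.
Every occurrence is swapped for '#'.

'- :#,#cln'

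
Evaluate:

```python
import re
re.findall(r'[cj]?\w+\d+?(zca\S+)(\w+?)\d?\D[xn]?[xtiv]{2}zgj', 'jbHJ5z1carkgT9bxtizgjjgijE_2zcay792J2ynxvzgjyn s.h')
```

[('zcay792J2', 'y')]

The pattern matches optionally one of [cj], then one or more of a word character, then one or more of a digit (lazy); then the literal 'zca', then one or more of a non-whitespace character (captured); then one or more of a word character (lazy) (captured); then optionally a digit, then a non-digit, then optionally one of [xn]; then exactly 2 of one of [xtiv], then the literal 'zgj'.
Walking the string: at [0:44] match 'jbHJ5z1carkgT9bxtizgjjgijE_2zcay792J2ynxvzgj', groups = ('zcay792J2', 'y').
Multiple groups make `findall` return tuples — one 2-tuple for the one match.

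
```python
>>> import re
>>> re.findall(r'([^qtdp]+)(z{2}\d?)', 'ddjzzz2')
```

This matches one or more of any character except [qtdp] (captured); then exactly 2 of a literal 'z', then optionally a digit (captured).
Matches: at [2:7] match 'jzzz2', groups = ('jz', 'zz2').
With 2 capturing groups, `findall` returns a 2-tuple per match.

[('jz', 'zz2')]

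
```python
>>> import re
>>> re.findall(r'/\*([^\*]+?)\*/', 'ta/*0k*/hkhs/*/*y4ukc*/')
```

Walking the string: at [2:8] match '/*0k*/', group 1 = '0k'; at [14:23] match '/*y4ukc*/', group 1 = 'y4ukc'.
`findall` collects group 1 from each match (2 total).

['0k', 'y4ukc']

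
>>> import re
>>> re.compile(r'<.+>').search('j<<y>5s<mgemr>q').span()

(1, 14)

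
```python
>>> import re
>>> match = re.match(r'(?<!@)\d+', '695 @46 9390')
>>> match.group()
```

'695'

The negative lookaround is zero-width — it rules out positions where the adjacent text would match, without consuming anything.
With `match`, the pattern is implicitly anchored at the beginning.
The match spans [0:3] → '695'.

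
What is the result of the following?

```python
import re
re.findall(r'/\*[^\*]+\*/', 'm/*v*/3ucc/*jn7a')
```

['/*v*/']

No capturing groups, so `findall` returns the 1 full match string.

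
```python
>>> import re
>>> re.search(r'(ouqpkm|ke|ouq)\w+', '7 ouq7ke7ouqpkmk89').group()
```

'ouq7ke7ouqpkmk89'

`re.search` tries every starting position until one works.
The match spans [2:18] → 'ouq7ke7ouqpkmk89'.
Captured: group 1 = 'ouq'.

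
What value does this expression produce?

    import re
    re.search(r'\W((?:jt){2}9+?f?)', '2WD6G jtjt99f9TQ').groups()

Pattern: a non-word character; then the literal 'jt' repeated 2 times, then one or more of the literal '9' (lazy), then optionally the literal 'f' (captured).
Unlike `match`, `search` isn't anchored — it looks for the pattern anywhere in the string.
The match spans [5:11] → ' jtjt9'.
Captured: group 1 = 'jtjt9'.

('jtjt9',)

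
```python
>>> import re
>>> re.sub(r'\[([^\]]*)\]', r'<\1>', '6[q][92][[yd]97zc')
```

'6<q><92><[yd>97zc'

Each match is replaced using the text its own group 1 captured.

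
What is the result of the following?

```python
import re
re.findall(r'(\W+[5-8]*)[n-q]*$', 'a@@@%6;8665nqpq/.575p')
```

['/.575']

Pattern: one or more of a non-word character, then zero or more of a character in [5-8] (captured); then zero or more of a character in [n-q]; then anchored at the end.
Matches: at [15:21] match '/.575p', group 1 = '/.575'.
With a single group, `findall` returns only what that group captured — 1 item.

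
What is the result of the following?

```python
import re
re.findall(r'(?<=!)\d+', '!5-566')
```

['5']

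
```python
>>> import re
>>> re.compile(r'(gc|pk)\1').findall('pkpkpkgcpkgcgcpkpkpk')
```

A backreference is literal: `\1` must see the identical characters the first group matched.
Scanning left to right: at [0:4] match 'pkpk', group 1 = 'pk'; at [10:14] match 'gcgc', group 1 = 'gc'; at [14:18] match 'pkpk', group 1 = 'pk'.
Because there's exactly one group, `findall` drops the full match and keeps group 1 from each hit.

['pk', 'gc', 'pk']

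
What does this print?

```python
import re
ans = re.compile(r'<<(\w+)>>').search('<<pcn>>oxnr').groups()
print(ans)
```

('pcn',)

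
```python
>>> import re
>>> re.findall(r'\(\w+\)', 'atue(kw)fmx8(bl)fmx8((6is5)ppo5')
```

['(kw)', '(bl)', '(6is5)']

Matches: at [4:8] → '(kw)'; at [12:16] → '(bl)'; at [21:27] → '(6is5)'.
No capturing groups, so `findall` returns the 3 full match strings.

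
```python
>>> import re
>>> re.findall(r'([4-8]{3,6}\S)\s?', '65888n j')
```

['65888n']

Pattern: 3 to 6 of a character in [4-8], then a non-whitespace character (captured); then optionally whitespace.
Scanning left to right: at [0:7] match '65888n ', group 1 = '65888n'.
Because there's exactly one group, `findall` drops the full match and keeps group 1 from the one hit.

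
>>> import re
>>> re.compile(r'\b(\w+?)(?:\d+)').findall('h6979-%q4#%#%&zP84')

This matches a word boundary (`\b`, zero-width); then one or more of a word character (lazy) (captured); then one or more of a digit (non-capturing group).
Lazy quantifiers expand one character at a time until the remainder of the pattern can match.
Matches: at [0:5] match 'h6979', group 1 = 'h'; at [7:9] match 'q4', group 1 = 'q'; at [14:18] match 'zP84', group 1 = 'zP'.
Because there's exactly one group, `findall` drops the full match and keeps group 1 from each hit.

['h', 'q', 'zP']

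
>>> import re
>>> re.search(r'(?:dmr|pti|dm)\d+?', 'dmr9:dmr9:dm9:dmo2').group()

The match spans [0:4] → 'dmr9'.

'dmr9'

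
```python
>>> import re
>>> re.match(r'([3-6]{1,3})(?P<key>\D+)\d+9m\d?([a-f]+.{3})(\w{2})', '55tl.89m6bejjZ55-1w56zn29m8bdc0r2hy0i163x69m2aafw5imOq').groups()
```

('55', 'tl.', 'bejjZ', '55')

The match spans [0:16] → '55tl.89m6bejjZ55'.
Captured: group 1 = '55', group 2 = 'tl.', group 3 = 'bejjZ', group 4 = '55'.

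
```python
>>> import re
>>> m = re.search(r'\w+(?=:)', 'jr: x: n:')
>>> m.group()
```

'jr'

Because the assertion is zero-width, the text it checks is not consumed and won't appear in the result.
Unlike `match`, `search` isn't anchored — it looks for the pattern anywhere in the string.
The match spans [0:2] → 'jr'.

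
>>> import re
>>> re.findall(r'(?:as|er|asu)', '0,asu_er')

['as', 'er']

Alternation tries branches left to right and keeps the first one that lets the overall match succeed at that position.
`findall` yields the raw match text (2 of them) because the pattern has no groups.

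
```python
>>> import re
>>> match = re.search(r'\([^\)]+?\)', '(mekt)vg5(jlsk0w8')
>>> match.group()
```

'(mekt)'

The match spans [0:6] → '(mekt)'.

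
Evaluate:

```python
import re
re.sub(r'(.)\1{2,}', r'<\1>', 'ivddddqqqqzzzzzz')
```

`\1` is not a pattern — it's the concrete string captured by group 1, re-applied verbatim.
`\1` in the replacement pulls in group 1's text for each match.

'iv<d><q><z>'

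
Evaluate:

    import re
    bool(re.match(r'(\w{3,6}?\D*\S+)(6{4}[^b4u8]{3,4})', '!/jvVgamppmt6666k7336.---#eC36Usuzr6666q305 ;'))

False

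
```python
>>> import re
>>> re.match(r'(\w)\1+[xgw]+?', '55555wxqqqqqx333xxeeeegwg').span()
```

(0, 6)

`re.match` won't scan ahead — the pattern has to work from the very first character.
The match spans [0:6] → '55555w'.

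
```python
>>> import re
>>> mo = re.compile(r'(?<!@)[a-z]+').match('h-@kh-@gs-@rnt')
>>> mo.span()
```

The negative lookahead/lookbehind blocks any match where the forbidden context is present.
With `match`, the pattern is implicitly anchored at the beginning.
The match spans [0:1] → 'h'.

(0, 1)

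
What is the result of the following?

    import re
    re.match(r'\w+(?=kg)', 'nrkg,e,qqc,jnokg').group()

'nr'

With `match`, the pattern is implicitly anchored at the beginning.
The match spans [0:2] → 'nr'.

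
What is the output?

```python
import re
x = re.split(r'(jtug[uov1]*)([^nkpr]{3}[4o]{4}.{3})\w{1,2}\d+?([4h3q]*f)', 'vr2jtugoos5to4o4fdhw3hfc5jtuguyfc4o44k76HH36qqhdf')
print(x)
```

['vr2', 'jtugoo', 's5to4o4fdh', 'hf', 'c5jtuguyfc4o44k76HH36qqhdf']

Pattern: the literal 'jt', then the literal 'ug', then zero or more of one of [uov1] (captured); then exactly 3 of any character except [nkpr], then exactly 4 of one of [4o], then exactly 3 of any character (captured); then 1 to 2 of a word character, then one or more of a digit (lazy); then zero or more of one of [4h3q], then a literal 'f' (captured).
Matches to split on: at [3:23] → 'jtugoos5to4o4fdhw3hf'.
Because the pattern has a capturing group, `split` also inserts each captured text between the pieces.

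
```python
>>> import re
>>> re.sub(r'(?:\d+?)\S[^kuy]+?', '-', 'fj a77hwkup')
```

'fj a-wkup'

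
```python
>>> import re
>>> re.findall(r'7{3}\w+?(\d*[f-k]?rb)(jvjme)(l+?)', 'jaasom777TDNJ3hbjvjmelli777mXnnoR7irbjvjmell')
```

Pattern: exactly 3 of a literal '7', then one or more of a word character (lazy); then zero or more of a digit, then optionally a character in [f-k], then the literal 'rb' (captured); then the literal 'jv', then the literal 'jme' (captured); then one or more of a literal 'l' (lazy) (captured).
A `+?`/`*?`/`{m,n}?` starts at its minimum and grows only as far as needed for what follows to match.
Matches: at [6:43] match '777TDNJ3hbjvjmelli777mXnnoR7irbjvjmel', groups = ('7irb', 'jvjme', 'l').
Multiple groups make `findall` return tuples — one 3-tuple for the one match.

[('7irb', 'jvjme', 'l')]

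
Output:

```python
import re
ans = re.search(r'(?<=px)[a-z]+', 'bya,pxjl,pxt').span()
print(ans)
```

The `(?=…)`/`(?<=…)` assertion just peeks at neighbouring text; it doesn't advance the match position.
`search` walks the string left to right and returns the first match it finds.
The match spans [6:8] → 'jl'.

(6, 8)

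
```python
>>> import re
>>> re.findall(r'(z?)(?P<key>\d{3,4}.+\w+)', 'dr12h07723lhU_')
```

Pattern: optionally a literal 'z' (captured); then 3 to 4 of a digit, then one or more of any character, then one or more of a word character (captured as 'key').
Walking the string: at [5:14] match '07723lhU_', groups = ('', '07723lhU_').
2 groups means the one result is a tuple of 2 captured strings — 1 here.

[('', '07723lhU_')]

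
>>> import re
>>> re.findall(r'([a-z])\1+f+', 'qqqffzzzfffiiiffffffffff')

['q', 'z', 'i']

`\1` is not a pattern — it's the concrete string captured by group 1, re-applied verbatim.
Because there's exactly one group, `findall` drops the full match and keeps group 1 from each hit.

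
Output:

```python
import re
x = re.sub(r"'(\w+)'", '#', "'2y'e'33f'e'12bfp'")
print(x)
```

#e#e#

Matches: at [0:4] → "'2y'"; at [5:10] → "'33f'"; at [11:18] → "'12bfp'".
Every occurrence is swapped for '#'.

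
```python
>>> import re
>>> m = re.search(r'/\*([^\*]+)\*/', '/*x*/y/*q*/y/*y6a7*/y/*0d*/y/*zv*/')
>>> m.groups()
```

('x',)

Unlike `match`, `search` isn't anchored — it looks for the pattern anywhere in the string.
The match spans [0:5] → '/*x*/'.
Captured: group 1 = 'x'.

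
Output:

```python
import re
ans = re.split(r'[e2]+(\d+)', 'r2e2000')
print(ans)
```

Pattern: one or more of one of [e2]; then one or more of a digit (captured).
With a capturing group present, the delimiter's captured portion is kept in the result list.

['r', '000', '']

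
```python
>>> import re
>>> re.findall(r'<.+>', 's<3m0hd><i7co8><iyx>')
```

Since nothing is captured, `findall` lists the 1 matched substring directly.

['<3m0hd><i7co8><iyx>']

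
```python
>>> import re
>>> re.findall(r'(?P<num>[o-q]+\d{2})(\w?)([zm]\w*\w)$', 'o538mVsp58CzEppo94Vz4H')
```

[('o53', '8', 'mVsp58CzEppo94Vz4H')]

The pattern matches one or more of a character in [o-q], then exactly 2 of a digit (captured as 'num'); then optionally a word character (captured); then one of [zm], then zero or more of a word character, then a word character (captured); then anchored at the end.
Matches: at [0:22] match 'o538mVsp58CzEppo94Vz4H', groups = ('o53', '8', 'mVsp58CzEppo94Vz4H').
`findall` packs the 3 group values into a tuple for every match.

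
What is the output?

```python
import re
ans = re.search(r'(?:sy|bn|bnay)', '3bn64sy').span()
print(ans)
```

(1, 3)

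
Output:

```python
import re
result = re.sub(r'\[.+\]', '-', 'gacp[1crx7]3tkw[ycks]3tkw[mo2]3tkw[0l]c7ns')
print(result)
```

gacp-c7ns

`sub` substitutes '-' at each match site.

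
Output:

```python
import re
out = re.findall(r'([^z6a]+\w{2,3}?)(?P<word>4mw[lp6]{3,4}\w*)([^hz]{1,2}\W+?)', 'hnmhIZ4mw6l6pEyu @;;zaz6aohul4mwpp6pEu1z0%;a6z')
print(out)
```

[('hnmhIZ', '4mw6l6pEyu', ' @;'), ('ohul', '4mwpp6pEu1z0', '%;')]

Lazy quantifiers expand one character at a time until the remainder of the pattern can match.
With 3 capturing groups, `findall` returns a 3-tuple per match.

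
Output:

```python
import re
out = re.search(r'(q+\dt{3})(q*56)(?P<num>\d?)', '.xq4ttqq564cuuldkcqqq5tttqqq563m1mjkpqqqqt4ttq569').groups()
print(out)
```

('qqq5ttt', 'qqq56', '3')

This matches one or more of the literal 'q', then a digit, then exactly 3 of a literal 't' (captured); then zero or more of the literal 'q', then the literal '56' (captured); then optionally a digit (captured as 'num').
`re.search` tries every starting position until one works.
The match spans [18:31] → 'qqq5tttqqq563'.
Captured: group 1 = 'qqq5ttt', group 2 = 'qqq56', group 3 = '3'.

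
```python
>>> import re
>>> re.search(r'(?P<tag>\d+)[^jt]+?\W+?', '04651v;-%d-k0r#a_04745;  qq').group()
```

A non-greedy quantifier consumes as few characters as it can — just enough that the remainder of the pattern still matches from where it stops; whatever follows it matches normally.
The match spans [0:7] → '04651v;'.

'04651v;'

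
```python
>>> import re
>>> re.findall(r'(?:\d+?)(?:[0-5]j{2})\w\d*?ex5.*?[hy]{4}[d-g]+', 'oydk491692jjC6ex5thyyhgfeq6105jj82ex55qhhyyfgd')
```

['491692jjC6ex5thyyhgfe', '6105jj82ex55qhhyyfgd']

`findall` yields the raw match text (2 of them) because the pattern has no groups.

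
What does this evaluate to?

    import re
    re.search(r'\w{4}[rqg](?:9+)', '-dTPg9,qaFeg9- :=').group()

This matches exactly 4 of a word character, then one of [rqg]; then one or more of a literal '9' (non-capturing group).
`search` walks the string left to right and returns the first match it finds.
The match spans [7:13] → 'qaFeg9'.

'qaFeg9'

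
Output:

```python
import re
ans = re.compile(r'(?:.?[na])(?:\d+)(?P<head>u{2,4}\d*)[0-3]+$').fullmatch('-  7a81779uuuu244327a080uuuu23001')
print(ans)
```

For `fullmatch`, every character of the input must be accounted for by the pattern.
Here the string isn't matched end-to-end, so the call returns None.

None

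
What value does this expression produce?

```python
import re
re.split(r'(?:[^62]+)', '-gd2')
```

The pattern matches one or more of any character except [62] (non-capturing group).
Each match becomes a cut point; 2 segments remain.

['', '2']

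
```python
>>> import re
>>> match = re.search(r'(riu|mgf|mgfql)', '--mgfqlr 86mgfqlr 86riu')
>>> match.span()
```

(2, 5)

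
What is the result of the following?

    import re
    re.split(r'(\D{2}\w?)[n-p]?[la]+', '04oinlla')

The pattern matches exactly 2 of a non-digit, then optionally a word character (captured); then optionally a character in [n-p], then one or more of one of [la].
Matches to split on: at [2:8] → 'oinlla'.
The group in the pattern means `split` returns the separators' captures alongside the pieces.

['04', 'oin', '']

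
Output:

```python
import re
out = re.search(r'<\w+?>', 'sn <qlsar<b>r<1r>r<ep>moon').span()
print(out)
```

(9, 12)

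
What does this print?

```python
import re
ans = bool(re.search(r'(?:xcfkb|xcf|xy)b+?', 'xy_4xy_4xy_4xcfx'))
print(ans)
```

False

`search` walks the string left to right and returns the first match it finds.
Here nothing in the string fits, so the call returns None, and `bool(None)` is False.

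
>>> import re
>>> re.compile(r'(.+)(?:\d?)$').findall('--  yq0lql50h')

Pattern: one or more of any character (captured); then optionally a digit (non-capturing group); then anchored at the end.
Matches: at [0:13] match '--  yq0lql50h', group 1 = '--  yq0lql50h'.
`findall` collects group 1 from the one match (1 total).

['--  yq0lql50h']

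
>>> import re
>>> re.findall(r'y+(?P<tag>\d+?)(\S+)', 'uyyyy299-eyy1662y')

This matches one or more of a literal 'y'; then one or more of a digit (lazy) (captured as 'tag'); then one or more of a non-whitespace character (captured).
The `?` after the quantifier makes it lazy — it takes as little as possible before letting the rest of the pattern try.
Matches: at [1:17] match 'yyyy299-eyy1662y', groups = ('2', '99-eyy1662y').
`findall` packs the 2 group values into a tuple for every match.

[('2', '99-eyy1662y')]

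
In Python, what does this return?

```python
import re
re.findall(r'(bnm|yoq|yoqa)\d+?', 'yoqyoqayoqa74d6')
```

['yoqa']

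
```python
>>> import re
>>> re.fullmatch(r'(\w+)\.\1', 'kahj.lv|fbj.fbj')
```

`\1` has to match the exact text group 1 already captured.
`re.fullmatch` is like wrapping the pattern in `^…$` (in single-line mode).
Here the pattern can't cover the whole string, so the call returns None.

None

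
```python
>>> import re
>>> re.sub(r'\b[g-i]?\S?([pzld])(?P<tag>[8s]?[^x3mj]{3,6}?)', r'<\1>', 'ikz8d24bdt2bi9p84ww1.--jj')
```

'<z>bdt2bi9p84ww1.--jj'

Pattern: a word boundary (`\b`, zero-width); then optionally a character in [g-i], then optionally a non-whitespace character; then one of [pzld] (captured); then optionally one of [8s], then 3 to 6 of any character except [x3mj] (lazy) (captured as 'tag').
Matches: at [0:7] → 'ikz8d24'.
The replacement refers to a captured group, so each match is rewritten using its own captured text.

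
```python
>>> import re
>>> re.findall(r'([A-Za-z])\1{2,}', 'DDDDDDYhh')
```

['D']

The backreference `\1` re-matches whatever the first group consumed, character for character.
With a single group, `findall` returns only what that group captured — 1 item.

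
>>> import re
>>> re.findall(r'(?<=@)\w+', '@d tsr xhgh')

['d']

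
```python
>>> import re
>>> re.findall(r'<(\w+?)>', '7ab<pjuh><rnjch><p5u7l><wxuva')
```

Matches: at [3:9] match '<pjuh>', group 1 = 'pjuh'; at [9:16] match '<rnjch>', group 1 = 'rnjch'; at [16:23] match '<p5u7l>', group 1 = 'p5u7l'.
One capturing group, so `findall` returns just the captured substring from each match — 3 in all.

['pjuh', 'rnjch', 'p5u7l']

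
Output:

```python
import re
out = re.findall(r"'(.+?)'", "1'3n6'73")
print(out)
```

['3n6']

`findall` collects group 1 from the one match (1 total).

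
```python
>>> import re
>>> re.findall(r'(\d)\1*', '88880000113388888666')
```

['8', '0', '1', '3', '8', '6']

`\1` is not a pattern — it's the concrete string captured by group 1, re-applied verbatim.
Walking the string: at [0:4] match '8888', group 1 = '8'; at [4:8] match '0000', group 1 = '0'; at [8:10] match '11', group 1 = '1'; at [10:12] match '33', group 1 = '3'; at [12:17] match '88888', group 1 = '8'; ….
With a single group, `findall` returns only what that group captured — 6 items.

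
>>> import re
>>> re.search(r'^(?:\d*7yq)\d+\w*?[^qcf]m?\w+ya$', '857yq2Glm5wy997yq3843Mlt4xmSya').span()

This matches anchored at the start of the string; then zero or more of a digit, then the literal '7yq' (non-capturing group); then one or more of a digit; then zero or more of a word character (lazy), then any character except [qcf]; then optionally a literal 'm', then one or more of a word character, then the literal 'ya'; then anchored at the end.
`re.search` tries every starting position until one works.
The match spans [0:30] → '857yq2Glm5wy997yq3843Mlt4xmSya'.

(0, 30)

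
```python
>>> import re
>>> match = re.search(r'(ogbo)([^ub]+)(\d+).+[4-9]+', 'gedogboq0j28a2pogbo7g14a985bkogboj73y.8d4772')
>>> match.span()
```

The pattern matches the literal 'og', then the literal 'bo' (captured); then one or more of any character except [ub] (captured); then one or more of a digit (captured); then one or more of any character, then one or more of a character in [4-9].
`re.search` scans for the first position where the pattern succeeds.
The match spans [3:43] → 'ogboq0j28a2pogbo7g14a985bkogboj73y.8d477'.
Captured: group 1 = 'ogbo', group 2 = 'q0j28a', group 3 = '2'.

(3, 43)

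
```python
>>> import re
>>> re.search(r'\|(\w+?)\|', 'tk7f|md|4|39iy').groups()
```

('md',)

The match spans [4:8] → '|md|'.
Captured: group 1 = 'md'.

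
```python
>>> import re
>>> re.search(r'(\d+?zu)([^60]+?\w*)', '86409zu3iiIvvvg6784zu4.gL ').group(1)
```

'86409zu'

This matches one or more of a digit (lazy), then the literal 'zu' (captured); then one or more of any character except [60] (lazy), then zero or more of a word character (captured).
`re.search` tries every starting position until one works.
The match spans [0:22] → '86409zu3iiIvvvg6784zu4'.
Captured: group 1 = '86409zu', group 2 = '3iiIvvvg6784zu4'.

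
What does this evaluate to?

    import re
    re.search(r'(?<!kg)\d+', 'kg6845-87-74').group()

Because the assertion is negative and zero-width, positions next to the forbidden text are skipped.
`re.search` tries every starting position until one works.
The match spans [3:6] → '845'.

'845'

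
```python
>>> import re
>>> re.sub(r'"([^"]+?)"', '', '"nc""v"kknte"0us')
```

'kknte"0us'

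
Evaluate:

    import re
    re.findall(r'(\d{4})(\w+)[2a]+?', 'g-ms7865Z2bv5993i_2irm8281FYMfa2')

[('7865', 'Z2bv5993i_2irm8281FYMfa')]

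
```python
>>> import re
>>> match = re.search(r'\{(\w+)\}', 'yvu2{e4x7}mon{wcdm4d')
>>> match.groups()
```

('e4x7',)

`re.search` scans for the first position where the pattern succeeds.
The match spans [4:10] → '{e4x7}'.
Captured: group 1 = 'e4x7'.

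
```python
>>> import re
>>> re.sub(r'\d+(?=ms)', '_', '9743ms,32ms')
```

'_ms,_ms'

Because the assertion is zero-width, the text it checks is not consumed and won't appear in the result.
Matches: at [0:4] → '9743'; at [7:9] → '32'.
Every occurrence is swapped for '_'.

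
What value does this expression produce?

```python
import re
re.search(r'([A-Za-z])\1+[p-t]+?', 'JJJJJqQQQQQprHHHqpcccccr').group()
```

The backreference `\1` re-matches whatever the first group consumed, character for character.
`re.search` tries every starting position until one works.
The match spans [0:6] → 'JJJJJq'.
Captured: group 1 = 'J'.

'JJJJJq'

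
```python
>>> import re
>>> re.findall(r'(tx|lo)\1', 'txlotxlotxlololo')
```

A backreference is literal: `\1` must see the identical characters the first group matched.
One capturing group, so `findall` returns just the captured substring from the one match — 1 in all.

['lo']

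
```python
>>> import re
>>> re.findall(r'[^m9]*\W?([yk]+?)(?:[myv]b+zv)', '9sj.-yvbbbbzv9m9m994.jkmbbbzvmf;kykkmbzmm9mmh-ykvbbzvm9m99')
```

['y', 'k', 'k']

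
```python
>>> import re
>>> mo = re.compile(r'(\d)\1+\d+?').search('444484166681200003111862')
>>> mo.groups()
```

('4',)

`\1` is not a pattern — it's the concrete string captured by group 1, re-applied verbatim.
`re.search` tries every starting position until one works.
The match spans [0:5] → '44448'.
Captured: group 1 = '4'.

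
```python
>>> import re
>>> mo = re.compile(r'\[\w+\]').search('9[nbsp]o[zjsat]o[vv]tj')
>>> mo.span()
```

The match spans [1:7] → '[nbsp]'.

(1, 7)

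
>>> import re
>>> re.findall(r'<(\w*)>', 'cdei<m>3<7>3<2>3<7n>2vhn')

Matches: at [4:7] match '<m>', group 1 = 'm'; at [8:11] match '<7>', group 1 = '7'; at [12:15] match '<2>', group 1 = '2'; at [16:20] match '<7n>', group 1 = '7n'.
Because there's exactly one group, `findall` drops the full match and keeps group 1 from each hit.

['m', '7', '2', '7n']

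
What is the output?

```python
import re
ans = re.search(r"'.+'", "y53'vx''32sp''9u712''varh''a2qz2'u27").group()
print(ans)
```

`search` walks the string left to right and returns the first match it finds.
The match spans [3:33] → "'vx''32sp''9u712''varh''a2qz2'".

'vx''32sp''9u712''varh''a2qz2'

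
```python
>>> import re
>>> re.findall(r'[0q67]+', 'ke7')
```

['7']

This matches one or more of one of [0q67].
No capturing groups, so `findall` returns the 1 full match string.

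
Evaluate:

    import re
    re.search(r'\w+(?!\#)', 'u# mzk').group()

'mzk'

A negative assertion filters positions out without eating any characters.
`re.search` tries every starting position until one works.
The match spans [3:6] → 'mzk'.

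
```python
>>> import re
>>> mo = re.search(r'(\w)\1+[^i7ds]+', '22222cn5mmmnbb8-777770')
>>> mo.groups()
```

('2',)

`\1` has to match the exact text group 1 already captured.
`search` walks the string left to right and returns the first match it finds.
The match spans [0:16] → '22222cn5mmmnbb8-'.
Captured: group 1 = '2'.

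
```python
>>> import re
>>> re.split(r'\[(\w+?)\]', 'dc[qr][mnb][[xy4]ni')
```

['dc', 'qr', '', 'mnb', '[', 'xy4', 'ni']

Matches to split on: at [2:6] → '[qr]'; at [6:11] → '[mnb]'; at [12:17] → '[xy4]'.
`re.split` interleaves the captured-group text with the surrounding fragments.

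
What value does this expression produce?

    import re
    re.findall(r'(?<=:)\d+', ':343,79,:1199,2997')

['343', '1199']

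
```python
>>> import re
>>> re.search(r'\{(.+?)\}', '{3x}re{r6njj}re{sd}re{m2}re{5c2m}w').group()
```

Because the quantifier is non-greedy, it stops expanding at the earliest point where the rest of the pattern can succeed.
`search` walks the string left to right and returns the first match it finds.
The match spans [0:4] → '{3x}'.
Captured: group 1 = '3x'.

'{3x}'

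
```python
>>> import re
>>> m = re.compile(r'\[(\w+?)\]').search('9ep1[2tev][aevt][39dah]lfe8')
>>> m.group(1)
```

'2tev'

The match spans [4:10] → '[2tev]'.
Captured: group 1 = '2tev'.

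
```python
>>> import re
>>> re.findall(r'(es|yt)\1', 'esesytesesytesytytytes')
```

['es', 'es', 'yt']

After group 1 captures some text, `\1` only succeeds where that same text appears again.
One capturing group, so `findall` returns just the captured substring from each match — 3 in all.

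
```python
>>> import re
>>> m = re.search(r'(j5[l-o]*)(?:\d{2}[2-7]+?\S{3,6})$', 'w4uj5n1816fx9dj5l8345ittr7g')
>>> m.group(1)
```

'j5l'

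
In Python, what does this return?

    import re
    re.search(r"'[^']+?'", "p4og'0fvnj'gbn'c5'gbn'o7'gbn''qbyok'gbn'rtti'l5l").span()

`re.search` scans for the first position where the pattern succeeds.
The match spans [4:11] → "'0fvnj'".

(4, 11)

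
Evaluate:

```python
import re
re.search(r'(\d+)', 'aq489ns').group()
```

'489'

The pattern matches one or more of a digit (captured).
`search` walks the string left to right and returns the first match it finds.
The match spans [2:5] → '489'.
Captured: group 1 = '489'.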